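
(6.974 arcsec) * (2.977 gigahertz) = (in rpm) 9.612e+05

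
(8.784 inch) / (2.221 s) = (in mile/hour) 0.2247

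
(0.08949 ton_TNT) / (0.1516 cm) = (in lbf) 5.552e+10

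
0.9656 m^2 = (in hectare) 9.656e-05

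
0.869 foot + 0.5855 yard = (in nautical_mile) 0.0004321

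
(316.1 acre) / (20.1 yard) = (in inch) 2.74e+06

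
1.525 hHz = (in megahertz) 0.0001525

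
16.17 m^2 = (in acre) 0.003996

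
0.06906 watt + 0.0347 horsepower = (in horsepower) 0.03479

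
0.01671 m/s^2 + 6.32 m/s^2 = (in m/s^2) 6.337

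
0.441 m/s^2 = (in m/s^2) 0.441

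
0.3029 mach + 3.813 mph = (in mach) 0.3079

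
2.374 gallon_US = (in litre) 8.987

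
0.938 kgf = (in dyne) 9.199e+05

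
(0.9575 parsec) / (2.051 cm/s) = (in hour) 4.001e+14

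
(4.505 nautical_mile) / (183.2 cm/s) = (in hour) 1.265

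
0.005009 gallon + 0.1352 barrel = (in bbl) 0.1353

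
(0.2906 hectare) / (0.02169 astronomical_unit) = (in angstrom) 8956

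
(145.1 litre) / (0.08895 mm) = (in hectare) 0.1631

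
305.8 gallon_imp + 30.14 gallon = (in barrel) 9.462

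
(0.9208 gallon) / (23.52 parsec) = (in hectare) 4.803e-25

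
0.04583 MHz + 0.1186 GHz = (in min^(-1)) 7.119e+09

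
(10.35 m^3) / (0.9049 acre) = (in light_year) 2.987e-19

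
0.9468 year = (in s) 2.986e+07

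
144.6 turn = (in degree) 5.206e+04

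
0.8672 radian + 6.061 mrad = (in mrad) 873.3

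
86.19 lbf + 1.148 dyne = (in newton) 383.4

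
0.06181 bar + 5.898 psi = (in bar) 0.4685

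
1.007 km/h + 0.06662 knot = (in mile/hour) 0.7024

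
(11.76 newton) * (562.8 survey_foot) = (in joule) 2017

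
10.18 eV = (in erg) 1.631e-11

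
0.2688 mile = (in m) 432.6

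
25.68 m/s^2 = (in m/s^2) 25.68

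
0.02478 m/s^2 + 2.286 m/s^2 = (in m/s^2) 2.311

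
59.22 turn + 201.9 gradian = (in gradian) 2.389e+04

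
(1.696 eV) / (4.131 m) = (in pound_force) 1.479e-20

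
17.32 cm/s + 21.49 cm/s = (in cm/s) 38.81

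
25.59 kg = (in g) 2.559e+04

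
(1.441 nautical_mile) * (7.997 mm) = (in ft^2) 229.7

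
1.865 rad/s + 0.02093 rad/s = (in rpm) 18.01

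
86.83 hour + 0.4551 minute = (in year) 0.009913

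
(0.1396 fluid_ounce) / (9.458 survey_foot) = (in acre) 3.539e-10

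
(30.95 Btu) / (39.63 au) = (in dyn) 0.0005508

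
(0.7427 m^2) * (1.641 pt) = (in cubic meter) 0.00043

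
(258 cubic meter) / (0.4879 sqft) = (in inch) 2.241e+05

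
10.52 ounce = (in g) 298.2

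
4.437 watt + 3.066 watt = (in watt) 7.503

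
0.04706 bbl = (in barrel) 0.04706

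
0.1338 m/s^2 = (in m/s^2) 0.1338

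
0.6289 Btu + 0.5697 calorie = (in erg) 6.659e+09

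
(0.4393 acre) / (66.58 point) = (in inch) 2.98e+06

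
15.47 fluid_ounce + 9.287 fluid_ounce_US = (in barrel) 0.004605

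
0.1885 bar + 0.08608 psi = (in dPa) 1.944e+05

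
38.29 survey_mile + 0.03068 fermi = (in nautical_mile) 33.27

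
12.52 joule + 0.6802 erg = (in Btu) 0.01187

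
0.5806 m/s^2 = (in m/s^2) 0.5806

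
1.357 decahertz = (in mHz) 1.357e+04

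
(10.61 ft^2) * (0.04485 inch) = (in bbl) 0.007063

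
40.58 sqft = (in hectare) 0.000377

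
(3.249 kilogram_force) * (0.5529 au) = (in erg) 2.635e+19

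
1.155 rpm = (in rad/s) 0.121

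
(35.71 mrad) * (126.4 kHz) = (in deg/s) 2.586e+05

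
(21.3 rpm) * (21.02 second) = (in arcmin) 1.612e+05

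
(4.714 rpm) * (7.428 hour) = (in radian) 1.32e+04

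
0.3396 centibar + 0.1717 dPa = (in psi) 0.04926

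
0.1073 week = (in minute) 1082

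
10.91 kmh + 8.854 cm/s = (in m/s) 3.119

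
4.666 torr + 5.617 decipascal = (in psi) 0.09031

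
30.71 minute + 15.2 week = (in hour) 2554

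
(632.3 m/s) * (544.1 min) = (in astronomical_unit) 0.000138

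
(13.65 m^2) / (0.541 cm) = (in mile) 1.568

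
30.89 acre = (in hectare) 12.5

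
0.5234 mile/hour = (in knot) 0.4548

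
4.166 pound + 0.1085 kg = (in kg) 1.998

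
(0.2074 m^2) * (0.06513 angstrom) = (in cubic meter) 1.351e-12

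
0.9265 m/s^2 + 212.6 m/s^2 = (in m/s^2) 213.5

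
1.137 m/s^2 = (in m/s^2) 1.137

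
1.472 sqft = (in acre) 3.379e-05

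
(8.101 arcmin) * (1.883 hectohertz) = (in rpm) 4.237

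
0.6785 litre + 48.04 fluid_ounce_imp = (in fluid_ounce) 69.1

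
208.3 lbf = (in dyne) 9.266e+07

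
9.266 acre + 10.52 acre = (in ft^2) 8.619e+05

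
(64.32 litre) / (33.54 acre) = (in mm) 0.0004739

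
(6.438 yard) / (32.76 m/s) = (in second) 0.1797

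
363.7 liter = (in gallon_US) 96.08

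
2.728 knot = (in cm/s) 140.3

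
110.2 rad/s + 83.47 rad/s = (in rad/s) 193.7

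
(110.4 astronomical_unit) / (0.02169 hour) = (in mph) 4.731e+11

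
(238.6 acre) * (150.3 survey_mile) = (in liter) 2.336e+14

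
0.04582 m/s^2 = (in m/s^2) 0.04582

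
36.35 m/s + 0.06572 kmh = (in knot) 70.69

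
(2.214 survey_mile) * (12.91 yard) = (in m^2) 4.206e+04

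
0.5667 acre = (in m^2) 2293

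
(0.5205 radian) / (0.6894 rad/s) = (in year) 2.394e-08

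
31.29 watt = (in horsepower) 0.04196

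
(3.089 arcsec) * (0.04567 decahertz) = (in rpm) 6.531e-05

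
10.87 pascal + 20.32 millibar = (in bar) 0.02043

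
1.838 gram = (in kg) 0.001838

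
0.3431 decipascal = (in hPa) 0.0003431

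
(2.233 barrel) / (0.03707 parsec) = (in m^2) 3.104e-16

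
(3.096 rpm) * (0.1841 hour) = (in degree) 1.231e+04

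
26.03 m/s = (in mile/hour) 58.23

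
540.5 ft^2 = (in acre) 0.01241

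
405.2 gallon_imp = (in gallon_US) 486.6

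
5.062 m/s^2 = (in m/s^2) 5.062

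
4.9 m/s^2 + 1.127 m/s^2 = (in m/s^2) 6.027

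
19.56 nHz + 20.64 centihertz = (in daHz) 0.02064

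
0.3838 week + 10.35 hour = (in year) 0.008542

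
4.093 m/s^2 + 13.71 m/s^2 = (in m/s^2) 17.8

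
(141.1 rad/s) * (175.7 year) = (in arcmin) 2.688e+15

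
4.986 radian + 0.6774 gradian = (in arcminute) 1.718e+04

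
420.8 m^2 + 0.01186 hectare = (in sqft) 5806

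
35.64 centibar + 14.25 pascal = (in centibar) 35.65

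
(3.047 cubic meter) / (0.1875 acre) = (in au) 2.684e-14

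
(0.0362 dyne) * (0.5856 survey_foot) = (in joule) 6.461e-08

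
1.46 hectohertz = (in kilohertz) 0.146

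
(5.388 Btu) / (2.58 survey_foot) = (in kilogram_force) 737.1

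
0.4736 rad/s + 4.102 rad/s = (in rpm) 43.69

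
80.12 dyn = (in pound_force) 0.0001801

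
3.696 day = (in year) 0.01013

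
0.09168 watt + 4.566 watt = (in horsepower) 0.006246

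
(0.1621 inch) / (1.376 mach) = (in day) 1.017e-10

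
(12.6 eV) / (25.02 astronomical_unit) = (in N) 5.393e-31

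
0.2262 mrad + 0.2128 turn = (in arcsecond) 2.758e+05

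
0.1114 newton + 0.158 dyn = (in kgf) 0.01136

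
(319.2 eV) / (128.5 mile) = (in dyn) 2.473e-17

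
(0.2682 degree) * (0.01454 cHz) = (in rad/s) 6.806e-07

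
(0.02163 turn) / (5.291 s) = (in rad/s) 0.02569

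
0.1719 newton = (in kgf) 0.01753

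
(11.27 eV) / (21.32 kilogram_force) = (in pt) 2.448e-17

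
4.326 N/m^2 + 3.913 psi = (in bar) 0.2698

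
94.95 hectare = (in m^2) 9.495e+05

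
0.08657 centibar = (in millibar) 0.8657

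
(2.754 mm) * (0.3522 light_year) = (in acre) 2.268e+09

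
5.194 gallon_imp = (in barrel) 0.1485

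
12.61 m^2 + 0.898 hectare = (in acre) 2.222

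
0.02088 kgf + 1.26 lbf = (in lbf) 1.306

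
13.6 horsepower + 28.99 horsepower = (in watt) 3.176e+04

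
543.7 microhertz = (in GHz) 5.437e-13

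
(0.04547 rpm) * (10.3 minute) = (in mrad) 2943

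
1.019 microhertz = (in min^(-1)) 6.114e-05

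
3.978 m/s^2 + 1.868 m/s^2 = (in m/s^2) 5.846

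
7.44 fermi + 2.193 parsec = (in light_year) 7.153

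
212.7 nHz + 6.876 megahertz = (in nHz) 6.876e+15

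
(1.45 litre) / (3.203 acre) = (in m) 1.119e-07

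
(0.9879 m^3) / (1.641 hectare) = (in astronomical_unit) 4.024e-16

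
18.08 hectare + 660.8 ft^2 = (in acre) 44.69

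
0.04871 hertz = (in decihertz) 0.4871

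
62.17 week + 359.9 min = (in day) 435.4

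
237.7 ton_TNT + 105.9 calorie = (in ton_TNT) 237.7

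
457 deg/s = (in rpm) 76.17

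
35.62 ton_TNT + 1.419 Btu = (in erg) 1.49e+18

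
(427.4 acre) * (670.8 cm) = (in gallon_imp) 2.552e+09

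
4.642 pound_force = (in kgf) 2.106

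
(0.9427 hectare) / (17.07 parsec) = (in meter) 1.79e-14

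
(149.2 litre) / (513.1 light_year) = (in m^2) 3.074e-20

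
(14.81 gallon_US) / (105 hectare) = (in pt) 0.0001513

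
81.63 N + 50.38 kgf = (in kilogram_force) 58.7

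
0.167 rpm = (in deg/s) 1.002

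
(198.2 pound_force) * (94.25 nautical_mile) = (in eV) 9.605e+26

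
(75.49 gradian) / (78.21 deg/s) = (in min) 0.01448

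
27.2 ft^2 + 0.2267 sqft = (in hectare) 0.0002548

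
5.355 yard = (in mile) 0.003043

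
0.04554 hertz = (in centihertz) 4.554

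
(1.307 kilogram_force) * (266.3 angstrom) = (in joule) 3.413e-07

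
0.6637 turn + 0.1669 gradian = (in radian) 4.173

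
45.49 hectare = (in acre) 112.4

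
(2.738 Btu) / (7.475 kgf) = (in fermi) 3.941e+16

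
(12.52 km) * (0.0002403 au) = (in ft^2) 4.845e+12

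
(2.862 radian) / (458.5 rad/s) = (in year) 1.979e-10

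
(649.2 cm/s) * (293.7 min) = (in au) 7.647e-07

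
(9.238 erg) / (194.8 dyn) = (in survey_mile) 2.947e-07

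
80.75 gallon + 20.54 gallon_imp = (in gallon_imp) 87.78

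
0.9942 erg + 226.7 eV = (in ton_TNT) 2.376e-17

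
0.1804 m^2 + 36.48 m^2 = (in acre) 0.009059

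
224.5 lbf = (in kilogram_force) 101.8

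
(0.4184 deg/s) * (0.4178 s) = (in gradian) 0.1942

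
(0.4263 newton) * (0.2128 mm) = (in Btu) 8.598e-08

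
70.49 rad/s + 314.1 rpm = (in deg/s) 5923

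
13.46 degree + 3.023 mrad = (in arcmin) 818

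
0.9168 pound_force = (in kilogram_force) 0.4159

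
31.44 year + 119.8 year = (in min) 7.949e+07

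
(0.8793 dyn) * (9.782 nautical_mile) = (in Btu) 0.000151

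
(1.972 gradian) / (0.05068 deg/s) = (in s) 35.02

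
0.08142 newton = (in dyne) 8142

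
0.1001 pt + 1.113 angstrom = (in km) 3.531e-08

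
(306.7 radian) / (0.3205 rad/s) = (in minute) 15.95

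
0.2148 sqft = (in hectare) 1.996e-06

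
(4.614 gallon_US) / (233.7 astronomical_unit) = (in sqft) 5.377e-15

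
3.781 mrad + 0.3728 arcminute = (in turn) 0.000619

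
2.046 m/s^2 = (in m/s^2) 2.046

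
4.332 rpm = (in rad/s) 0.4536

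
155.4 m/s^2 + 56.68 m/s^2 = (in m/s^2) 212.1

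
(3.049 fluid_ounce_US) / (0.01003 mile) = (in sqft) 6.013e-05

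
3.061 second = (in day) 3.543e-05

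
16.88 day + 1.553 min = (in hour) 405.1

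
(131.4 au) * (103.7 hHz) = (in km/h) 7.338e+17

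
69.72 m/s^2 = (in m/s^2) 69.72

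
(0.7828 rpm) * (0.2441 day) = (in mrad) 1.729e+06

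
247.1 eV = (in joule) 3.959e-17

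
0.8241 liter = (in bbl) 0.005183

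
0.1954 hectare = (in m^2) 1954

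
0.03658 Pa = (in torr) 0.0002744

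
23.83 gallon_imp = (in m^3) 0.1083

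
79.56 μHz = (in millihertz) 0.07956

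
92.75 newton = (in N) 92.75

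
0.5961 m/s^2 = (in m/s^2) 0.5961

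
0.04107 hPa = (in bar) 4.107e-05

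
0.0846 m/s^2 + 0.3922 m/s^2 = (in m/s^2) 0.4768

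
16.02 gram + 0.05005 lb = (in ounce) 1.366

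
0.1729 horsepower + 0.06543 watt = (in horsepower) 0.173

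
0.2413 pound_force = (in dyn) 1.073e+05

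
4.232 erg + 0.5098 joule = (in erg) 5.098e+06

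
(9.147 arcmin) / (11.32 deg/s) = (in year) 4.27e-10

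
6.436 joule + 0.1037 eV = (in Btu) 0.0061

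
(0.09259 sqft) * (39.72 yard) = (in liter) 312.4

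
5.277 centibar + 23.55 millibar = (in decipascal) 7.632e+04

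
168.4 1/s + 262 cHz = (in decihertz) 1710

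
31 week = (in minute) 3.125e+05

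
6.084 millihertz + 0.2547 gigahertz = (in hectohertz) 2.547e+06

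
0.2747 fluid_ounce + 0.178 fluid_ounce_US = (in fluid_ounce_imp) 0.4712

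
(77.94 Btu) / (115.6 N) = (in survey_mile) 0.442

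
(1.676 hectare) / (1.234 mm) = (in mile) 8439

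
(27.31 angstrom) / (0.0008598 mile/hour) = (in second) 7.105e-06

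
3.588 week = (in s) 2.17e+06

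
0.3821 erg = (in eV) 2.385e+11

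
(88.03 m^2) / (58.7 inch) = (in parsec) 1.913e-15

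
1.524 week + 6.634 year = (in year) 6.663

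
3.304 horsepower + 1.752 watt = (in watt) 2466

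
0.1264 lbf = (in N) 0.5623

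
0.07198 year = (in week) 3.753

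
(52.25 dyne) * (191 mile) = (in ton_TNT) 3.839e-08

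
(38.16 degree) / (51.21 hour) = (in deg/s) 0.000207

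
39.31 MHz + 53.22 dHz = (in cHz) 3.931e+09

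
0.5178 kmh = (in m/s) 0.1438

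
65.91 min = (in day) 0.04577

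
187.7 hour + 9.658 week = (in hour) 1810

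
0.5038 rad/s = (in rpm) 4.811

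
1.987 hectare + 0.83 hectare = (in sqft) 3.032e+05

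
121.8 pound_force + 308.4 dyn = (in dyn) 5.418e+07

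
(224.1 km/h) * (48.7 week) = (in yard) 2.005e+09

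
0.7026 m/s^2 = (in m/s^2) 0.7026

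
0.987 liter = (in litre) 0.987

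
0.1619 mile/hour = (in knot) 0.1407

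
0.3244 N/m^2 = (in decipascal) 3.244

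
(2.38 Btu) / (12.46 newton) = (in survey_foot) 661.2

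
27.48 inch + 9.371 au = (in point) 3.974e+15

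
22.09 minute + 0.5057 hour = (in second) 3146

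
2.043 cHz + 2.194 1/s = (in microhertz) 2.214e+06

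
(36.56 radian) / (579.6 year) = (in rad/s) 2e-09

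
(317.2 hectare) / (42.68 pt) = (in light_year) 2.227e-08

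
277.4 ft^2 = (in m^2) 25.77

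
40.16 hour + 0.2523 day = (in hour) 46.22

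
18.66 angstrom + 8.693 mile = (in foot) 4.59e+04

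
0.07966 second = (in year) 2.526e-09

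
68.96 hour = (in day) 2.873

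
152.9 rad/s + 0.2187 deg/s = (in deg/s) 8761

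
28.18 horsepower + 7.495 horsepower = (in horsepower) 35.67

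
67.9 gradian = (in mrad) 1067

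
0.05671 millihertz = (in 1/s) 5.671e-05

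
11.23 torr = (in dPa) 1.497e+04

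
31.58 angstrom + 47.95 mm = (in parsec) 1.554e-18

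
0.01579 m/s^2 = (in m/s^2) 0.01579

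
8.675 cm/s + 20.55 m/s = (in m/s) 20.64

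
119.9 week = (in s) 7.252e+07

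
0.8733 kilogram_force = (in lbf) 1.925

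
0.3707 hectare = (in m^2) 3707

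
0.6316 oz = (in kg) 0.01791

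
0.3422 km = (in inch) 1.347e+04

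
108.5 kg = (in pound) 239.2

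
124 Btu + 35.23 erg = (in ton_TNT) 3.127e-05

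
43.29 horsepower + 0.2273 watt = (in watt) 3.228e+04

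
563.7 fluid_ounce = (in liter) 16.67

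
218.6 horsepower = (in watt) 1.63e+05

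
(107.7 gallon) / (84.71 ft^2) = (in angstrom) 5.18e+08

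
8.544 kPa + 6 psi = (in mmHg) 374.4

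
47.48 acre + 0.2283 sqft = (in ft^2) 2.068e+06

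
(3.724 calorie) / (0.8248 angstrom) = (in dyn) 1.889e+16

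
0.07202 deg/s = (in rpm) 0.012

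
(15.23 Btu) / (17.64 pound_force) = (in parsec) 6.637e-15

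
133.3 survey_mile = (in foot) 7.038e+05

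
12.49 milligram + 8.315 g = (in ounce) 0.2937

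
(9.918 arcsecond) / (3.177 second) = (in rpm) 0.0001445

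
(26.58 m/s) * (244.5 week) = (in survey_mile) 2.442e+06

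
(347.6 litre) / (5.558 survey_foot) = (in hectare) 2.052e-05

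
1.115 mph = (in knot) 0.9689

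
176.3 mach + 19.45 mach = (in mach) 195.8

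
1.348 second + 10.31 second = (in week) 1.928e-05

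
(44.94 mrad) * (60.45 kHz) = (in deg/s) 1.557e+05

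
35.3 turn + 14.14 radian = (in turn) 37.55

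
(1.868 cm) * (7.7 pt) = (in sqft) 0.0005462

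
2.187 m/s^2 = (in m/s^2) 2.187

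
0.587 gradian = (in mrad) 9.221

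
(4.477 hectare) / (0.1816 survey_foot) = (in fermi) 8.088e+20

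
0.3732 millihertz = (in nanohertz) 3.732e+05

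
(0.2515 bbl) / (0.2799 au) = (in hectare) 9.549e-17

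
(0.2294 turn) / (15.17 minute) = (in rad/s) 0.001584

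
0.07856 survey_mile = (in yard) 138.3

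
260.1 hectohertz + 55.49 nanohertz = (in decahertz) 2601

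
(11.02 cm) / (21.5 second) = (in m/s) 0.005126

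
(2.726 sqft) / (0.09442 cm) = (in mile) 0.1667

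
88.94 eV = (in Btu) 1.351e-20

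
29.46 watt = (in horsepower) 0.03951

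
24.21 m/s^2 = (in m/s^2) 24.21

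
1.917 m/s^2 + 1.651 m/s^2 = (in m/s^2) 3.568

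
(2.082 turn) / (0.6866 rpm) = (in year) 5.769e-06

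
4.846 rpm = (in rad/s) 0.5075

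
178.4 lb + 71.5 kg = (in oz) 5376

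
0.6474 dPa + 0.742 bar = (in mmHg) 556.5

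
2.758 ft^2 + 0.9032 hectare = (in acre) 2.232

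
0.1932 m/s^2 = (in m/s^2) 0.1932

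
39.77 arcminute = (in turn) 0.001841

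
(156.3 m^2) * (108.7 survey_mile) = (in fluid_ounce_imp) 9.623e+11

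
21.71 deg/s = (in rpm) 3.618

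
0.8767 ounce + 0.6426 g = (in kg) 0.0255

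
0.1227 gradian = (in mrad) 1.927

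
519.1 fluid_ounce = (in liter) 15.35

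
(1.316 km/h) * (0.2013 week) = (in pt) 1.262e+08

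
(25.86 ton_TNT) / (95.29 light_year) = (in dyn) 0.012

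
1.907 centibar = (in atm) 0.01882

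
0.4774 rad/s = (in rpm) 4.559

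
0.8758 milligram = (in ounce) 3.089e-05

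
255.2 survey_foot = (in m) 77.79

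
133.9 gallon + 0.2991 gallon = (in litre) 508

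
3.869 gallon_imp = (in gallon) 4.646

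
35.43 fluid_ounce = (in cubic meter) 0.001048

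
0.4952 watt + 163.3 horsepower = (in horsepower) 163.3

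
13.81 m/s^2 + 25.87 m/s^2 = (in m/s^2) 39.68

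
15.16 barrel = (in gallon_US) 636.7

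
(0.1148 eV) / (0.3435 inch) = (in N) 2.108e-18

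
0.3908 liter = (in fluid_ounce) 13.21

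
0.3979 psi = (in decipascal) 2.743e+04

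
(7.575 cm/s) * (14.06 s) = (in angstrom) 1.065e+10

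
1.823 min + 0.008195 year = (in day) 2.992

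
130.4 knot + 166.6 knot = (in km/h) 550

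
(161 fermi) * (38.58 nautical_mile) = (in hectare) 1.15e-12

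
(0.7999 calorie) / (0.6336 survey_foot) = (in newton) 17.33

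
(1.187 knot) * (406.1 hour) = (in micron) 8.927e+11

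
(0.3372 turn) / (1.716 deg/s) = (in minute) 1.179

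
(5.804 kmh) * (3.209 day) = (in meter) 4.47e+05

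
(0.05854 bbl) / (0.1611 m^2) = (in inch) 2.274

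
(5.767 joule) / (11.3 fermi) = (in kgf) 5.204e+13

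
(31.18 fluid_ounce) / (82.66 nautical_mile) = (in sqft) 6.484e-08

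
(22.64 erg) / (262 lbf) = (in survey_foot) 6.373e-09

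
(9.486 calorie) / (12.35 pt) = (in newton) 9110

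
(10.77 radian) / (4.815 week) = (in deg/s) 0.0002119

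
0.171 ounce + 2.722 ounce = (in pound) 0.1808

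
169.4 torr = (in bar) 0.2258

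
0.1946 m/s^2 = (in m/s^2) 0.1946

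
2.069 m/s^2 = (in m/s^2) 2.069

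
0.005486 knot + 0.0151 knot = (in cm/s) 1.059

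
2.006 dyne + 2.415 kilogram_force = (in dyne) 2.368e+06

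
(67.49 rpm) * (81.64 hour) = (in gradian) 1.322e+08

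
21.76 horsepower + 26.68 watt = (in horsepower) 21.8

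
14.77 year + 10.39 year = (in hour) 2.204e+05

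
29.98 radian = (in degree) 1718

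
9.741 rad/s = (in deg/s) 558.1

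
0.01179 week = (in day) 0.08253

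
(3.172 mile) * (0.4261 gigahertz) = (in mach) 6.388e+09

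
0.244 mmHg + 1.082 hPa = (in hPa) 1.407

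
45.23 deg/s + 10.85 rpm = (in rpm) 18.39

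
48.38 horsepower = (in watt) 3.608e+04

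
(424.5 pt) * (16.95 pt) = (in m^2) 0.0008955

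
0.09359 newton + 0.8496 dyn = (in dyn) 9360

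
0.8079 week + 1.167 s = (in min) 8144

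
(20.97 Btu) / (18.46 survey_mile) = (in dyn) 7.447e+04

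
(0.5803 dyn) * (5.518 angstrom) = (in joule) 3.202e-15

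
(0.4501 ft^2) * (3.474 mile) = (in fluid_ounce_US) 7.905e+06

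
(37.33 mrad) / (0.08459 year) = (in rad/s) 1.399e-08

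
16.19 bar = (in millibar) 1.619e+04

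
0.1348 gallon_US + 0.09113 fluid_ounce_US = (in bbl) 0.003226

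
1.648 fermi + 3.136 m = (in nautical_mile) 0.001693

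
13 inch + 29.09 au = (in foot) 1.428e+13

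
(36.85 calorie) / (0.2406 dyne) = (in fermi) 6.408e+22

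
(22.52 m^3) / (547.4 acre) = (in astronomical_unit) 6.795e-17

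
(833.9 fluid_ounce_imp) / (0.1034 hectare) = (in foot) 7.518e-05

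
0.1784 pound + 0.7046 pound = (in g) 400.5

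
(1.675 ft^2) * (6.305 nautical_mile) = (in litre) 1.817e+06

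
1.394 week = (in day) 9.758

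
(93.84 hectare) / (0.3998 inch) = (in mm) 9.241e+10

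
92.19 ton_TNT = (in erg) 3.857e+18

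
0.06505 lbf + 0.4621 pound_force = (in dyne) 2.345e+05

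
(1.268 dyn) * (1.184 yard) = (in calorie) 3.281e-06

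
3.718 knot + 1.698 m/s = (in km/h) 13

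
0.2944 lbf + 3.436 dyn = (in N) 1.31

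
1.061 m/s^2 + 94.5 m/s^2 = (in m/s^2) 95.56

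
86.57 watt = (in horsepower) 0.1161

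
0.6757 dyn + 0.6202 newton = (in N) 0.6202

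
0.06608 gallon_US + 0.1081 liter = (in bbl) 0.002253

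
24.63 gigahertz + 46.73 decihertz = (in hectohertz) 2.463e+08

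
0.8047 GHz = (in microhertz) 8.047e+14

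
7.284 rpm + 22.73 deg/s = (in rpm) 11.07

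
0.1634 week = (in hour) 27.45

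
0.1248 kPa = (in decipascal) 1248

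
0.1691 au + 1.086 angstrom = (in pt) 7.171e+13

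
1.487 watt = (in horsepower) 0.001994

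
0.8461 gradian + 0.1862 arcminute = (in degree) 0.7646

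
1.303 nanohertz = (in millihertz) 1.303e-06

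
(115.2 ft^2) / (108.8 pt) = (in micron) 2.788e+08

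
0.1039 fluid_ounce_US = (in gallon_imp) 0.0006759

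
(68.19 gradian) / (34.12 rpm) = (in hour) 8.327e-05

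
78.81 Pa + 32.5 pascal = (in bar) 0.001113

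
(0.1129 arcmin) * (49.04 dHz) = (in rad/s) 0.0001611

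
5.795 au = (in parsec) 2.809e-05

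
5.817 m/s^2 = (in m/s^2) 5.817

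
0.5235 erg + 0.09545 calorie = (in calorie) 0.09545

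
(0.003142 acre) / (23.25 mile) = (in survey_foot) 0.001115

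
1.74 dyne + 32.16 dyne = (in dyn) 33.9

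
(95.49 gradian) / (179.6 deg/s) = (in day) 5.538e-06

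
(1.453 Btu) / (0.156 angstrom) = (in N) 9.827e+13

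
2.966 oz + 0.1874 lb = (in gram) 169.1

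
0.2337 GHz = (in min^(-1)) 1.402e+10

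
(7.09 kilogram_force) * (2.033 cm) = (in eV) 8.823e+18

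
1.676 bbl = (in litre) 266.5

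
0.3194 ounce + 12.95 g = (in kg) 0.022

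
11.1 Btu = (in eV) 7.31e+22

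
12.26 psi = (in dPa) 8.453e+05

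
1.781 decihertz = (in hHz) 0.001781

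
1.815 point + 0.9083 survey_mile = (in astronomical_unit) 9.771e-09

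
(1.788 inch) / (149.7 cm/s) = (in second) 0.03034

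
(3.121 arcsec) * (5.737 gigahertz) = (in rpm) 8.289e+05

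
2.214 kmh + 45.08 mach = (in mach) 45.08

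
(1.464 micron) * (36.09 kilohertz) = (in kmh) 0.1902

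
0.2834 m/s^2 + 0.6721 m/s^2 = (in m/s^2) 0.9555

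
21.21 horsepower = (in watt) 1.582e+04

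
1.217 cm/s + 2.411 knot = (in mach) 0.003678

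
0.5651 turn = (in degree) 203.4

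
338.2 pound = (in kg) 153.4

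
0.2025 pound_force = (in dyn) 9.008e+04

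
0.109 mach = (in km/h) 133.6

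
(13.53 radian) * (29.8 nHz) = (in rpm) 3.85e-06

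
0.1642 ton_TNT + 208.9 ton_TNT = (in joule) 8.747e+11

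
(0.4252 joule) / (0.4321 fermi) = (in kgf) 1.003e+14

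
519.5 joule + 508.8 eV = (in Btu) 0.4924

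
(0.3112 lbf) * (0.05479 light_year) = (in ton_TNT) 1.715e+05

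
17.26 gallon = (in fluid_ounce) 2209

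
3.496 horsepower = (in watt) 2607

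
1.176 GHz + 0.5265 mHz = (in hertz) 1.176e+09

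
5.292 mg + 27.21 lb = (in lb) 27.21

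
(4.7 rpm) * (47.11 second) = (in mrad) 2.319e+04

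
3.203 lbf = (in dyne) 1.425e+06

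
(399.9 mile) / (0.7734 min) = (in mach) 40.73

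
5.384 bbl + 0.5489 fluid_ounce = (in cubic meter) 0.856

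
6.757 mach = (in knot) 4472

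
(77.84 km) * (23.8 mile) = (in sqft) 3.209e+10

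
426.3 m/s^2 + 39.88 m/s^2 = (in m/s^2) 466.2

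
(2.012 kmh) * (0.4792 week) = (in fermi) 1.62e+20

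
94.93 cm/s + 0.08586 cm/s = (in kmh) 3.421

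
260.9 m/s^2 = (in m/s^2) 260.9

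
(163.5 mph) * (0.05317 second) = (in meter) 3.886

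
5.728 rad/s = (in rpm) 54.7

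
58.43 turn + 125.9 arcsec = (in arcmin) 1.262e+06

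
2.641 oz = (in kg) 0.07487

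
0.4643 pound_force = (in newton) 2.065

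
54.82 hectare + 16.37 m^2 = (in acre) 135.5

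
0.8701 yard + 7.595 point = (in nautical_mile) 0.000431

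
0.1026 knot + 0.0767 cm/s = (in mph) 0.1198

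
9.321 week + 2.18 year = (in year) 2.359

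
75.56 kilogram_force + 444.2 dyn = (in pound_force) 166.6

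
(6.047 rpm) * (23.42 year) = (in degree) 2.68e+10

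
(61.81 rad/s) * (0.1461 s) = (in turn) 1.437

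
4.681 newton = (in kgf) 0.4773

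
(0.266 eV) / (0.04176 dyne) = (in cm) 1.021e-11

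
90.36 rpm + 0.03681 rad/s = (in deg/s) 544.3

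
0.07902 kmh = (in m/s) 0.02195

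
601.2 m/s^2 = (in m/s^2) 601.2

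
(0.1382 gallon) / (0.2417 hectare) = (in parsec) 7.014e-24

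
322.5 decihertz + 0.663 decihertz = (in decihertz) 323.2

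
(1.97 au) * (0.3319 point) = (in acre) 8527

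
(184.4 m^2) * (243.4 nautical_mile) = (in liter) 8.312e+10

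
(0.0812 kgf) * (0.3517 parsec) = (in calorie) 2.065e+15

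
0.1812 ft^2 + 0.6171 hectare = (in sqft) 6.642e+04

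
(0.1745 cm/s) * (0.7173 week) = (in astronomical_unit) 5.06e-09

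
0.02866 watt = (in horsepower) 3.843e-05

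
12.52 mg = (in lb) 2.76e-05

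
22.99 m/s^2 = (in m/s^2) 22.99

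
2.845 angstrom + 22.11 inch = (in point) 1592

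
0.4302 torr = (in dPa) 573.6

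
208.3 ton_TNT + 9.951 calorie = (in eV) 5.44e+30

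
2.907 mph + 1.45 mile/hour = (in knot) 3.786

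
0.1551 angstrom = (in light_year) 1.639e-27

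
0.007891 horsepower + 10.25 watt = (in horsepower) 0.02164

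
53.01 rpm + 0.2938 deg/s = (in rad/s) 5.556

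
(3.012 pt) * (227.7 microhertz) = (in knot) 4.703e-07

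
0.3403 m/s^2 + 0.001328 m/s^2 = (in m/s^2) 0.3416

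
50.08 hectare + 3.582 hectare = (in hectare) 53.66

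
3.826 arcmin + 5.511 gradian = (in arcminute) 301.4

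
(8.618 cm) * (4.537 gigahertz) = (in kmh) 1.408e+09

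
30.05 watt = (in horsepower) 0.0403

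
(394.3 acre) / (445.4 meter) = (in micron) 3.583e+09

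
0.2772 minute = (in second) 16.63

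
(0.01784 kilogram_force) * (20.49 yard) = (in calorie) 0.7834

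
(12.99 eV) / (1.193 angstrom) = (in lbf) 3.922e-09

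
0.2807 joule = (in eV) 1.752e+18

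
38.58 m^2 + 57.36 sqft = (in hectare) 0.004391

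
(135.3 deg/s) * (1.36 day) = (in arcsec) 5.723e+10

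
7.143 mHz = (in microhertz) 7143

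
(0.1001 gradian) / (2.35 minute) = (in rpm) 0.0001065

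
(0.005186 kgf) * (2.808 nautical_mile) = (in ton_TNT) 6.321e-08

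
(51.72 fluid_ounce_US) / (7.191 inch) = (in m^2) 0.008374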